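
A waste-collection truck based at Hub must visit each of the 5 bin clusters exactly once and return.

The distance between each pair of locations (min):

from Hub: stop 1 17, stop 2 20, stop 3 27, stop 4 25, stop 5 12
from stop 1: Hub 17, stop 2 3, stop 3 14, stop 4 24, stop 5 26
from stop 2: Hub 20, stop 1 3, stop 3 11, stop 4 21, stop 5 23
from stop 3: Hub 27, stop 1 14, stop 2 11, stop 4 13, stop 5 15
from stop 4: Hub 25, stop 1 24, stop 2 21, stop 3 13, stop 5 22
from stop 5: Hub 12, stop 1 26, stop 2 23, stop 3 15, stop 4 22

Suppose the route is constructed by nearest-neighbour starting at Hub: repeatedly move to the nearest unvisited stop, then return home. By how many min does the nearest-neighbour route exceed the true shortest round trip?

From Hub: stop 5=12, stop 1=17, stop 2=20, stop 4=25, stop 3=27 → choose stop 5 (12).
From stop 5: stop 3=15, stop 4=22, stop 2=23, stop 1=26 → choose stop 3 (15).
From stop 3: stop 2=11, stop 4=13, stop 1=14 → choose stop 2 (11).
From stop 2: stop 1=3, stop 4=21 → choose stop 1 (3).
From stop 1: stop 4=24 → choose stop 4 (24).
NN route Hub → stop 5 → stop 3 → stop 2 → stop 1 → stop 4 → Hub costs 90.
Optimal: Hub → stop 1 → stop 2 → stop 3 → stop 4 → stop 5 → Hub costs 78 (by enumerating all 60 distinct tours).
Excess = 90 − 78 = 12.

The nearest-neighbour route is 12 min longer than optimal.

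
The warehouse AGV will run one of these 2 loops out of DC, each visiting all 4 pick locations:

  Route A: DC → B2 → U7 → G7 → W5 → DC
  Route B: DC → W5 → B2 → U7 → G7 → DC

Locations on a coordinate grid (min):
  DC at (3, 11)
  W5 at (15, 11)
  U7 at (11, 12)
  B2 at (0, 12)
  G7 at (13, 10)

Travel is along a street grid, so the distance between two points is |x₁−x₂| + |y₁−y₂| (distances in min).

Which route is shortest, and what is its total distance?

Shortest is Route A, total 34 min.

Route A: 4 + 11 + 4 + 3 + 12 = 34
Route B: 12 + 16 + 11 + 4 + 11 = 54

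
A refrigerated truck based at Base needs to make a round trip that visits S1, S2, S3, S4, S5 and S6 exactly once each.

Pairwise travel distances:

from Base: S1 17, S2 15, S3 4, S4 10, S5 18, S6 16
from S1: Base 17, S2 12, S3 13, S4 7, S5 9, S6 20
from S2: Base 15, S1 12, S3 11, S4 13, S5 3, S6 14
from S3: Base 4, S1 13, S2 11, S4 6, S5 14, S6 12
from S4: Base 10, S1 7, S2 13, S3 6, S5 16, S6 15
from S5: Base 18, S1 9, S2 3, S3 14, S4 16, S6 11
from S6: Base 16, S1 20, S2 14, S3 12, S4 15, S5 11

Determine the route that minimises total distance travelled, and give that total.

Base-S1-S2-S3-S4-S5-S6-Base: 17+12+11+6+16+11+16 = 89
Base-S1-S2-S3-S4-S6-S5-Base: 17+12+11+6+15+11+18 = 90
Base-S1-S2-S3-S5-S4-S6-Base: 17+12+11+14+16+15+16 = 101
Base-S1-S2-S3-S5-S6-S4-Base: 17+12+11+14+11+15+10 = 90
Base-S1-S2-S3-S6-S4-S5-Base: 17+12+11+12+15+16+18 = 101
Base-S1-S2-S3-S6-S5-S4-Base: 17+12+11+12+11+16+10 = 89
Base-S1-S2-S4-S3-S5-S6-Base: 17+12+13+6+14+11+16 = 89
Base-S1-S2-S4-S3-S6-S5-Base: 17+12+13+6+12+11+18 = 89
… (352 more)
Base-S3-S4-S1-S2-S5-S6-Base: 4+6+7+12+3+11+16 = 59  ← best
The minimum is 59.
One optimal route: Base → S3 → S4 → S1 → S2 → S5 → S6 → Base (or its reverse).

Minimum total distance: 59.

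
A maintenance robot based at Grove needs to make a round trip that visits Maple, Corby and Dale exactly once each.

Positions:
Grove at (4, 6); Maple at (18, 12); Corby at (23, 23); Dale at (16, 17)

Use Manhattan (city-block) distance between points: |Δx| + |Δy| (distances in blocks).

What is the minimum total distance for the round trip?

72 blocks — the shortest possible round trip.

With 3 stops there are 3!/2 = 3 distinct round trips (a route and its reverse cost the same).
Grove→Maple→Corby→Dale→Grove: 20+16+13+23 = 72
Grove→Maple→Dale→Corby→Grove: 20+7+13+36 = 76
Grove→Corby→Maple→Dale→Grove: 36+16+7+23 = 82
The minimum is 72.
One optimal route: Grove → Maple → Corby → Dale → Grove (or its reverse).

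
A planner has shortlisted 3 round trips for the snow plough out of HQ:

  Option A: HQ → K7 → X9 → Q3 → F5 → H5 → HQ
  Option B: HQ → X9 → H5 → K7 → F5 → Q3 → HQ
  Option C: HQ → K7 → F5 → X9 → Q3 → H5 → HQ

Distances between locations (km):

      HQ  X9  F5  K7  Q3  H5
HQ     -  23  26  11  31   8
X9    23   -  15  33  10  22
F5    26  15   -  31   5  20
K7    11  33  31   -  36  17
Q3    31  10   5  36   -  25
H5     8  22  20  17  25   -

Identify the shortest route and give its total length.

Option A: 11 + 33 + 10 + 5 + 20 + 8 = 87
Option B: 23 + 22 + 17 + 31 + 5 + 31 = 129
Option C: 11 + 31 + 15 + 10 + 25 + 8 = 100

Shortest is Option A, total 87 km.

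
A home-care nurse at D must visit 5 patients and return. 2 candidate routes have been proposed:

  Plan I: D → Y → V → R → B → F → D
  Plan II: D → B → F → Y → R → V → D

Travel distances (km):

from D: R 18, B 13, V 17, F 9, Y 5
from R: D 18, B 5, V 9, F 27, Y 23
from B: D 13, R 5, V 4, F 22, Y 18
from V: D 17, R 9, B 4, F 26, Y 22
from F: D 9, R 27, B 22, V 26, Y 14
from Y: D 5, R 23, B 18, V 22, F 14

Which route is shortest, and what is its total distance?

Shortest is Plan I, total 72 km.

Plan I: 5 + 22 + 9 + 5 + 22 + 9 = 72
Plan II: 13 + 22 + 14 + 23 + 9 + 17 = 98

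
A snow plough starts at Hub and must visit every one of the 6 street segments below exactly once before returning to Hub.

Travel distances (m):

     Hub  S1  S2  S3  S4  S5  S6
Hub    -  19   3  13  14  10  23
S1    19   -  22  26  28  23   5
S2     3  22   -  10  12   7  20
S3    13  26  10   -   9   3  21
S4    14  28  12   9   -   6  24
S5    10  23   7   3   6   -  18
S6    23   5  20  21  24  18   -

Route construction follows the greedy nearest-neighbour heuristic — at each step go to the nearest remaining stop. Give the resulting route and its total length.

Total distance 70 m via the nearest-neighbour route Hub → S2 → S5 → S3 → S4 → S6 → S1 → Hub.

Hub → [S2:3 / S5:10 / S3:13 / S4:14 / S1:19 / S6:23] → S2 (3)
S2 → [S5:7 / S3:10 / S4:12 / S6:20 / S1:22] → S5 (7)
S5 → [S3:3 / S4:6 / S6:18 / S1:23] → S3 (3)
S3 → [S4:9 / S6:21 / S1:26] → S4 (9)
S4 → [S6:24 / S1:28] → S6 (24)
S6 → [S1:5] → S1 (5)
Return S1→Hub: 19.
Total = 3 + 7 + 3 + 9 + 24 + 5 + 19 = 70.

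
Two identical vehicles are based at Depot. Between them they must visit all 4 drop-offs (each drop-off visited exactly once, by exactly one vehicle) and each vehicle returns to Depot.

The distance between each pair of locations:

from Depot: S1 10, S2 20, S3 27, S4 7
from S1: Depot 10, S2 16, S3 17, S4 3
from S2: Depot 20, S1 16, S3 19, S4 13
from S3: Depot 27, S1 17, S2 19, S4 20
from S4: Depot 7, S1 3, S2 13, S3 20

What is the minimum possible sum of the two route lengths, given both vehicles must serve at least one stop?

Minimum combined distance: 80.

Try each way of splitting the stops between the two vehicles (each non-empty) and, for each split, find the best tour for each vehicle:
  {S1} + {S2, S3, S4}: 20 + 66 = 86
  {S2} + {S1, S3, S4}: 40 + 54 = 94
  {S1, S2} + {S3, S4}: 46 + 54 = 100
  {S3} + {S1, S2, S4}: 54 + 46 = 100
  {S1, S3} + {S2, S4}: 54 + 40 = 94
  {S2, S3} + {S1, S4}: 66 + 20 = 86
  … (7 splits in total)
  {S1, S2, S3} + {S4}: 66 + 14 = 80  ← best
Best: vehicle 1 Depot → S1 → S3 → S2 → Depot = 66; vehicle 2 Depot → S4 → Depot = 14; combined 80.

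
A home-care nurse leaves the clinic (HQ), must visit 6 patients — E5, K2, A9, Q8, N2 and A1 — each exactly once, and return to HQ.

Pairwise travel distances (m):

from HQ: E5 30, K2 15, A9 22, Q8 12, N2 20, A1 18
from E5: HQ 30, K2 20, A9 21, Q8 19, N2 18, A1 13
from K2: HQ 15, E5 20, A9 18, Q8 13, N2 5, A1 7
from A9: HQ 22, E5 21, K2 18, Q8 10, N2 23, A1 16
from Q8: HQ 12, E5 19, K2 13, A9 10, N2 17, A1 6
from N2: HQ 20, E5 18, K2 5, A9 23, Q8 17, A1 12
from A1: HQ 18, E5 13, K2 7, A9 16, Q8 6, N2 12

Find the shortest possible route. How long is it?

There are 360 distinct closed tours to check (reversals are equivalent).
HQ - E5 - K2 - A9 - Q8 - N2 - A1 - HQ: 30+20+18+10+17+12+18 = 125
HQ - E5 - K2 - A9 - Q8 - A1 - N2 - HQ: 30+20+18+10+6+12+20 = 116
HQ - E5 - K2 - A9 - N2 - Q8 - A1 - HQ: 30+20+18+23+17+6+18 = 132
HQ - E5 - K2 - A9 - N2 - A1 - Q8 - HQ: 30+20+18+23+12+6+12 = 121
HQ - E5 - K2 - A9 - A1 - Q8 - N2 - HQ: 30+20+18+16+6+17+20 = 127
HQ - E5 - K2 - A9 - A1 - N2 - Q8 - HQ: 30+20+18+16+12+17+12 = 125
HQ - E5 - K2 - Q8 - A9 - N2 - A1 - HQ: 30+20+13+10+23+12+18 = 126
HQ - E5 - K2 - Q8 - A9 - A1 - N2 - HQ: 30+20+13+10+16+12+20 = 121
… (352 more)
HQ - K2 - N2 - A1 - E5 - A9 - Q8 - HQ: 15+5+12+13+21+10+12 = 88  ← best
The minimum is 88.
One optimal route: HQ → K2 → N2 → A1 → E5 → A9 → Q8 → HQ (or its reverse).

Shortest round trip = 88 m.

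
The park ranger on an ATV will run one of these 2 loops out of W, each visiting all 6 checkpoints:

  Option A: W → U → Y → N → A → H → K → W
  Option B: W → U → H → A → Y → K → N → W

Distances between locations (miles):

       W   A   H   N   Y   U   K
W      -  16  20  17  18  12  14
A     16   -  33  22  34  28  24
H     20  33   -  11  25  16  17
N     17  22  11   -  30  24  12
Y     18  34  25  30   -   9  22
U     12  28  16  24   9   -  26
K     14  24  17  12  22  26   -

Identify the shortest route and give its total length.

Option A: 12 + 9 + 30 + 22 + 33 + 17 + 14 = 137
Option B: 12 + 16 + 33 + 34 + 22 + 12 + 17 = 146

137 miles — Option A is the shortest.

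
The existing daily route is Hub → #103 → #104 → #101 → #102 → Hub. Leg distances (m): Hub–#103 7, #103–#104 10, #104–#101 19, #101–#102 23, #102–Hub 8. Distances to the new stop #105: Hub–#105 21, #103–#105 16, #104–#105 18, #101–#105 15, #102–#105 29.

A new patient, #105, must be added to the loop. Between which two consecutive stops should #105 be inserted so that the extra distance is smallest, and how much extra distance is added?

Adding 14 m by placing #105 on the #104–#101 leg.

Insertion cost between consecutive stops i–j is d(i,#105) + d(#105,j) − d(i,j):
  between Hub and #103: 21 + 16 − 7 = 30
  between #103 and #104: 16 + 18 − 10 = 24
  between #104 and #101: 18 + 15 − 19 = 14
  between #101 and #102: 15 + 29 − 23 = 21
  between #102 and Hub: 29 + 21 − 8 = 42
Cheapest insertion is between #104 and #101, adding 14.
New total = 67 + 14 = 81.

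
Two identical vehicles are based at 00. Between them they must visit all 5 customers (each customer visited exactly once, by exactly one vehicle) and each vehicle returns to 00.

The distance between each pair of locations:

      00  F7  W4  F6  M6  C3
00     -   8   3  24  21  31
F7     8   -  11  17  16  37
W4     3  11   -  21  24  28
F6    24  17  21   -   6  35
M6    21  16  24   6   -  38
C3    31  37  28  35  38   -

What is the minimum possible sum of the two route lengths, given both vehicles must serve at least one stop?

102 — the smallest possible combined total.

Check every non-empty split of the stops between the two vehicles; for each half take its own optimal tour:
  {F7} + {W4, F6, M6, C3}: 16 + 93 = 109
  {W4} + {F7, F6, M6, C3}: 6 + 96 = 102
  {F7, W4} + {F6, M6, C3}: 22 + 93 = 115
  {F6} + {F7, W4, M6, C3}: 48 + 93 = 141
  {F7, F6} + {W4, M6, C3}: 49 + 90 = 139
  {W4, F6} + {F7, M6, C3}: 48 + 93 = 141
  … (15 splits in total)
Best: vehicle 1 00 → W4 → 00 = 6; vehicle 2 00 → F7 → M6 → F6 → C3 → 00 = 96; combined 102.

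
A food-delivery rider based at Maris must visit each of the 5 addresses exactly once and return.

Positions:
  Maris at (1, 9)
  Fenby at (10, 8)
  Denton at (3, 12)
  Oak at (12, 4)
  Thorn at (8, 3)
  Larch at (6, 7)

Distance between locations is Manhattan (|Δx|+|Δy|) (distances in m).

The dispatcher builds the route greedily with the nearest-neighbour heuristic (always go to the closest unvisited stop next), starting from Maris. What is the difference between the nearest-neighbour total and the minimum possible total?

Excess over optimum: 2 m.

Maris: Denton=5, Larch=7, Fenby=10, Thorn=13, Oak=16 ⇒ Denton
Denton: Larch=8, Fenby=11, Thorn=14, Oak=17 ⇒ Larch
Larch: Fenby=5, Thorn=6, Oak=9 ⇒ Fenby
Fenby: Oak=6, Thorn=7 ⇒ Oak
Oak: Thorn=5 ⇒ Thorn
NN route Maris → Denton → Larch → Fenby → Oak → Thorn → Maris costs 42.
Optimal: Maris → Fenby → Oak → Thorn → Larch → Denton → Maris costs 40 (by enumerating all 60 distinct tours).
Excess = 42 − 40 = 2.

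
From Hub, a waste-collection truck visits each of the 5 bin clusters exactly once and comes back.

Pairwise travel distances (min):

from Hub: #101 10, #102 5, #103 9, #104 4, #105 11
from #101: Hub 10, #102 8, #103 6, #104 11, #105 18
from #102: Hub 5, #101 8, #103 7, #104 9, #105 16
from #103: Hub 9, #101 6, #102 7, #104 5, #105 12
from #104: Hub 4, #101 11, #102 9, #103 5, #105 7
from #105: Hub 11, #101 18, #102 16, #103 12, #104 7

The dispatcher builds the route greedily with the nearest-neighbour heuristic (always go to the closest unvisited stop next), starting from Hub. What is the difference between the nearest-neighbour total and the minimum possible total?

Hub: #104=4, #102=5, #103=9, #101=10, #105=11 ⇒ #104
#104: #103=5, #105=7, #102=9, #101=11 ⇒ #103
#103: #101=6, #102=7, #105=12 ⇒ #101
#101: #102=8, #105=18 ⇒ #102
#102: #105=16 ⇒ #105
NN route Hub → #104 → #103 → #101 → #102 → #105 → Hub costs 50.
Optimal: Hub → #102 → #101 → #103 → #104 → #105 → Hub costs 42 (by enumerating all 60 distinct tours).
Excess = 50 − 42 = 8.

8 min longer than the optimal tour.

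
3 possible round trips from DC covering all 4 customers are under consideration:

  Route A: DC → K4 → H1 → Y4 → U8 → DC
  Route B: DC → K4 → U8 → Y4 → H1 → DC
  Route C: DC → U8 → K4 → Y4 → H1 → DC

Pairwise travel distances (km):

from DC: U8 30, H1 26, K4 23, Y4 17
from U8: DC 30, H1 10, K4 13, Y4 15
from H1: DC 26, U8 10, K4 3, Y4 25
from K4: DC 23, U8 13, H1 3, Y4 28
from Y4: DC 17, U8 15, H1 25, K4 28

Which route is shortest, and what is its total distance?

Route A: 23 + 3 + 25 + 15 + 30 = 96
Route B: 23 + 13 + 15 + 25 + 26 = 102
Route C: 30 + 13 + 28 + 25 + 26 = 122

Shortest is Route A, total 96 km.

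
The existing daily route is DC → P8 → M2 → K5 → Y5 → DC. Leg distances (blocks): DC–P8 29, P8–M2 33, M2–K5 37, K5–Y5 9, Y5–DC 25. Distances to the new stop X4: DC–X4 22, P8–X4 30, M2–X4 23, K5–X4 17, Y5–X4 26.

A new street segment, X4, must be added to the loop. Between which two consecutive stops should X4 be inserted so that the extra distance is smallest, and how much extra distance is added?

Insertion cost between consecutive stops i–j is d(i,X4) + d(X4,j) − d(i,j):
  between DC and P8: 22 + 30 − 29 = 23
  between P8 and M2: 30 + 23 − 33 = 20
  between M2 and K5: 23 + 17 − 37 = 3
  between K5 and Y5: 17 + 26 − 9 = 34
  between Y5 and DC: 26 + 22 − 25 = 23
Cheapest insertion is between M2 and K5, adding 3.
New total = 133 + 3 = 136.

+3 blocks — insert X4 between M2 and K5.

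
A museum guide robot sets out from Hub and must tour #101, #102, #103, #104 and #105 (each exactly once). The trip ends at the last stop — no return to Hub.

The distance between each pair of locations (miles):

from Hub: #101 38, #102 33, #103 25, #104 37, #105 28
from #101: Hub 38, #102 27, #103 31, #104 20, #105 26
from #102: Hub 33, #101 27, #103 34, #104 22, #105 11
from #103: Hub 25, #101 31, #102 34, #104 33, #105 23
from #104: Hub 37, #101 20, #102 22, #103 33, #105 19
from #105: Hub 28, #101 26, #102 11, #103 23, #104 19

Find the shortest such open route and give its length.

Minimum one-way distance = 101 miles.

There are 5! = 120 possible orderings.
Hub - #101 - #102 - #103 - #104 - #105: 38+27+34+33+19 = 151
Hub - #101 - #102 - #103 - #105 - #104: 38+27+34+23+19 = 141
Hub - #101 - #102 - #104 - #103 - #105: 38+27+22+33+23 = 143
Hub - #101 - #102 - #104 - #105 - #103: 38+27+22+19+23 = 129
Hub - #101 - #102 - #105 - #103 - #104: 38+27+11+23+33 = 132
Hub - #101 - #102 - #105 - #104 - #103: 38+27+11+19+33 = 128
Hub - #101 - #103 - #102 - #104 - #105: 38+31+34+22+19 = 144
Hub - #101 - #103 - #102 - #105 - #104: 38+31+34+11+19 = 133
Hub - #101 - #103 - #104 - #102 - #105: 38+31+33+22+11 = 135
Hub - #101 - #103 - #104 - #105 - #102: 38+31+33+19+11 = 132
Hub - #101 - #103 - #105 - #102 - #104: 38+31+23+11+22 = 125
Hub - #101 - #103 - #105 - #104 - #102: 38+31+23+19+22 = 133
Hub - #101 - #104 - #102 - #103 - #105: 38+20+22+34+23 = 137
Hub - #101 - #104 - #102 - #105 - #103: 38+20+22+11+23 = 114
… (106 more)
Hub - #103 - #105 - #102 - #104 - #101: 25+23+11+22+20 = 101  ← best
The minimum is 101.
One shortest path: Hub → #103 → #105 → #102 → #104 → #101.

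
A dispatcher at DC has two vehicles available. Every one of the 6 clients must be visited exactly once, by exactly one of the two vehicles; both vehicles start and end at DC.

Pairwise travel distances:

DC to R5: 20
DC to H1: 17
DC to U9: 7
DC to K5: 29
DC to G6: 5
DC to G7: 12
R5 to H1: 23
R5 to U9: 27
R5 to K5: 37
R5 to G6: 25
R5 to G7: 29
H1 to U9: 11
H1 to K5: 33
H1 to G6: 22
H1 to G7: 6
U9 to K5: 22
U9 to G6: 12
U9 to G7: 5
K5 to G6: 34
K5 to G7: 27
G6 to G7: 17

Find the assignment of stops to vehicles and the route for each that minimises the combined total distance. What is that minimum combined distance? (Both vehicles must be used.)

115 — the smallest possible combined total.

Check every non-empty split of the stops between the two vehicles; for each half take its own optimal tour:
  {R5} + {H1, U9, K5, G6, G7}: 40 + 89 = 129
  {H1} + {R5, U9, K5, G6, G7}: 34 + 106 = 140
  {R5, H1} + {U9, K5, G6, G7}: 60 + 78 = 138
  {U9} + {R5, H1, K5, G6, G7}: 14 + 115 = 129
  {R5, U9} + {H1, K5, G6, G7}: 54 + 89 = 143
  {H1, U9} + {R5, K5, G6, G7}: 35 + 106 = 141
  … (31 splits in total)
  {G6} + {R5, H1, U9, K5, G7}: 10 + 105 = 115  ← best
Best: vehicle 1 DC → G6 → DC = 10; vehicle 2 DC → R5 → H1 → G7 → U9 → K5 → DC = 105; combined 115.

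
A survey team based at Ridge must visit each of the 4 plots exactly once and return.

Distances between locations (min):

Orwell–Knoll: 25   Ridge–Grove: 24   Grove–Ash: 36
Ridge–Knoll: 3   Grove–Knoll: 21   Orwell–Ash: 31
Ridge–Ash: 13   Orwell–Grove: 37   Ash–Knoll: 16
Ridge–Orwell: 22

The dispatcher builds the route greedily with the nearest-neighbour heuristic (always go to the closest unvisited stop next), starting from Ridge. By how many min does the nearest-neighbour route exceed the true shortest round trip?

Excess over optimum: 6 min.

Ridge: Knoll=3, Ash=13, Orwell=22, Grove=24 ⇒ Knoll
Knoll: Ash=16, Grove=21, Orwell=25 ⇒ Ash
Ash: Orwell=31, Grove=36 ⇒ Orwell
Orwell: Grove=37 ⇒ Grove
NN route Ridge → Knoll → Ash → Orwell → Grove → Ridge costs 111.
Optimal: Ridge → Ash → Orwell → Grove → Knoll → Ridge costs 105 (by enumerating all 12 distinct tours).
Excess = 111 − 105 = 6.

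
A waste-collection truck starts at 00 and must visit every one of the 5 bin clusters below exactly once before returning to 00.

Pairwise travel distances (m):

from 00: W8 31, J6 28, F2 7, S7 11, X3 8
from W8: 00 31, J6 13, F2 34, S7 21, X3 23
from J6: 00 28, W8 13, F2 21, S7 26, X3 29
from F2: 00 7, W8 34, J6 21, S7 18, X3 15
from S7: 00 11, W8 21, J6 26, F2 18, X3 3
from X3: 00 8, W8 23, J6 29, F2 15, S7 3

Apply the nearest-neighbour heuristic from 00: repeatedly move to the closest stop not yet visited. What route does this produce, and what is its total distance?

At 00 the remaining stops are F2 7, X3 8, S7 11, J6 28, W8 31; go to F2.
At F2 the remaining stops are X3 15, S7 18, J6 21, W8 34; go to X3.
At X3 the remaining stops are S7 3, W8 23, J6 29; go to S7.
At S7 the remaining stops are W8 21, J6 26; go to W8.
At W8 the remaining stops are J6 13; go to J6.
Return J6→00: 28.
Total = 7 + 15 + 3 + 21 + 13 + 28 = 87.

Total distance 87 m via the nearest-neighbour route 00 → F2 → X3 → S7 → W8 → J6 → 00.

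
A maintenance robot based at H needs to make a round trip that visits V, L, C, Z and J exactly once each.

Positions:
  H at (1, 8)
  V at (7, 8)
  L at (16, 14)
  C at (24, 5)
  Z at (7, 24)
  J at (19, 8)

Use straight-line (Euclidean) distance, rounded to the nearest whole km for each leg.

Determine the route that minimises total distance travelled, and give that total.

With 5 stops there are 5!/2 = 60 distinct round trips (a route and its reverse cost the same).
H → V → L → C → Z → J → H: 6+11+12+25+20+18 = 92
H → V → L → C → J → Z → H: 6+11+12+6+20+17 = 72
H → V → L → Z → C → J → H: 6+11+13+25+6+18 = 79
H → V → L → Z → J → C → H: 6+11+13+20+6+23 = 79
H → V → L → J → C → Z → H: 6+11+7+6+25+17 = 72
H → V → L → J → Z → C → H: 6+11+7+20+25+23 = 92
H → V → C → L → Z → J → H: 6+17+12+13+20+18 = 86
H → V → C → L → J → Z → H: 6+17+12+7+20+17 = 79
H → V → C → Z → L → J → H: 6+17+25+13+7+18 = 86
H → V → C → Z → J → L → H: 6+17+25+20+7+16 = 91
H → V → C → J → L → Z → H: 6+17+6+7+13+17 = 66
H → V → C → J → Z → L → H: 6+17+6+20+13+16 = 78
H → V → Z → L → C → J → H: 6+16+13+12+6+18 = 71
H → V → Z → L → J → C → H: 6+16+13+7+6+23 = 71
… (46 more)
The minimum is 66.
One optimal route: H → V → C → J → L → Z → H (or its reverse).

Minimum total distance: 66 km.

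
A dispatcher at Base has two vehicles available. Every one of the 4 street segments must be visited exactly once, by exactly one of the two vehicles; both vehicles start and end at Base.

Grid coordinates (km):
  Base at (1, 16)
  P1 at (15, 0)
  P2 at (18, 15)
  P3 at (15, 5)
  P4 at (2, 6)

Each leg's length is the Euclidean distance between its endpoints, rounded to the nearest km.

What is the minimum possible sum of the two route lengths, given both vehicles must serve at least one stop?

There are 2^3 − 1 = 7 ways to divide the 4 stops into two non-empty groups. For each, the best each vehicle can do is its own shortest tour through its group:
  {P1} + {P2, P3, P4}: 42 + 50 = 92
  {P2} + {P1, P3, P4}: 34 + 47 = 81
  {P1, P2} + {P3, P4}: 53 + 41 = 94
  {P3} + {P1, P2, P4}: 36 + 56 = 92
  {P1, P3} + {P2, P4}: 44 + 45 = 89
  {P2, P3} + {P1, P4}: 45 + 45 = 90
  … (7 splits in total)
  {P1, P2, P3} + {P4}: 53 + 20 = 73  ← best
Best: vehicle 1 Base → P1 → P3 → P2 → Base = 53; vehicle 2 Base → P4 → Base = 20; combined 73.

Minimum combined distance: 73 km.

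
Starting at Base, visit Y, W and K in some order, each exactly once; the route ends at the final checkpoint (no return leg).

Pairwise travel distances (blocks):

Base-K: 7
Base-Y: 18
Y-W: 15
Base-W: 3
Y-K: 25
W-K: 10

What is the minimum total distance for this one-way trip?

Shortest open route: 32 blocks.

There are 3! = 6 possible orderings.
Base→Y→W→K: 18+15+10 = 43
Base→Y→K→W: 18+25+10 = 53
Base→W→Y→K: 3+15+25 = 43
Base→W→K→Y: 3+10+25 = 38
Base→K→Y→W: 7+25+15 = 47
Base→K→W→Y: 7+10+15 = 32
The minimum is 32.
One shortest path: Base → K → W → Y.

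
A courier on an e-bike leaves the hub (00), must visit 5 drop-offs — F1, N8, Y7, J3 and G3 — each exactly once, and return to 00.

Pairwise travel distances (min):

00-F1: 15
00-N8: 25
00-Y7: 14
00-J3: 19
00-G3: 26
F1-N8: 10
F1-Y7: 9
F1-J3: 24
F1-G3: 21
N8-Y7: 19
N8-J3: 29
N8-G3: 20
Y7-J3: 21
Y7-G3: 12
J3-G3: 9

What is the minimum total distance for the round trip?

Shortest round trip = 81 min.

With 5 stops there are 5!/2 = 60 distinct round trips (a route and its reverse cost the same).
00→F1→N8→Y7→J3→G3→00: 15+10+19+21+9+26 = 100
00→F1→N8→Y7→G3→J3→00: 15+10+19+12+9+19 = 84
00→F1→N8→J3→Y7→G3→00: 15+10+29+21+12+26 = 113
00→F1→N8→J3→G3→Y7→00: 15+10+29+9+12+14 = 89
00→F1→N8→G3→Y7→J3→00: 15+10+20+12+21+19 = 97
00→F1→N8→G3→J3→Y7→00: 15+10+20+9+21+14 = 89
00→F1→Y7→N8→J3→G3→00: 15+9+19+29+9+26 = 107
00→F1→Y7→N8→G3→J3→00: 15+9+19+20+9+19 = 91
00→F1→Y7→J3→N8→G3→00: 15+9+21+29+20+26 = 120
00→F1→Y7→J3→G3→N8→00: 15+9+21+9+20+25 = 99
00→F1→Y7→G3→N8→J3→00: 15+9+12+20+29+19 = 104
00→F1→Y7→G3→J3→N8→00: 15+9+12+9+29+25 = 99
00→F1→J3→N8→Y7→G3→00: 15+24+29+19+12+26 = 125
00→F1→J3→N8→G3→Y7→00: 15+24+29+20+12+14 = 114
… (46 more)
00→Y7→F1→N8→G3→J3→00: 14+9+10+20+9+19 = 81  ← best
The minimum is 81.
One optimal route: 00 → Y7 → F1 → N8 → G3 → J3 → 00 (or its reverse).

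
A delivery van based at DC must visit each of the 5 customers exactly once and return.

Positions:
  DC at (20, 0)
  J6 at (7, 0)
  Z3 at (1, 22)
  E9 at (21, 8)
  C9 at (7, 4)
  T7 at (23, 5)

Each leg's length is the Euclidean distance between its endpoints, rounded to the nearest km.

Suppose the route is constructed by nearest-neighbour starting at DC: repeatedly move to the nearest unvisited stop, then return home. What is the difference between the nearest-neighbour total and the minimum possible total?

11 km longer than the optimal tour.

DC: T7=6, E9=8, J6=13, C9=14, Z3=29 ⇒ T7
T7: E9=4, C9=16, J6=17, Z3=28 ⇒ E9
E9: C9=15, J6=16, Z3=24 ⇒ C9
C9: J6=4, Z3=19 ⇒ J6
J6: Z3=23 ⇒ Z3
NN route DC → T7 → E9 → C9 → J6 → Z3 → DC costs 81.
Optimal: DC → J6 → C9 → Z3 → E9 → T7 → DC costs 70 (by enumerating all 60 distinct tours).
Excess = 81 − 70 = 11.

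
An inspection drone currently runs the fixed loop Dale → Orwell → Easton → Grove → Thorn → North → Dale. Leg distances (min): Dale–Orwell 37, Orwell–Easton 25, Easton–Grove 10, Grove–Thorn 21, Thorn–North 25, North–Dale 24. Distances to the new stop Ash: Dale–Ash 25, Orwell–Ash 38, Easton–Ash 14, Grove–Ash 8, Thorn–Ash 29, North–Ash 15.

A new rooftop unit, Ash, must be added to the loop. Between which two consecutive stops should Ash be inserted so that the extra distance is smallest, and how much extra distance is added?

Insertion cost between consecutive stops i–j is d(i,Ash) + d(Ash,j) − d(i,j):
  between Dale and Orwell: 25 + 38 − 37 = 26
  between Orwell and Easton: 38 + 14 − 25 = 27
  between Easton and Grove: 14 + 8 − 10 = 12
  between Grove and Thorn: 8 + 29 − 21 = 16
  between Thorn and North: 29 + 15 − 25 = 19
  between North and Dale: 15 + 25 − 24 = 16
Cheapest insertion is between Easton and Grove, adding 12.
New total = 142 + 12 = 154.

+12 min — insert Ash between Easton and Grove.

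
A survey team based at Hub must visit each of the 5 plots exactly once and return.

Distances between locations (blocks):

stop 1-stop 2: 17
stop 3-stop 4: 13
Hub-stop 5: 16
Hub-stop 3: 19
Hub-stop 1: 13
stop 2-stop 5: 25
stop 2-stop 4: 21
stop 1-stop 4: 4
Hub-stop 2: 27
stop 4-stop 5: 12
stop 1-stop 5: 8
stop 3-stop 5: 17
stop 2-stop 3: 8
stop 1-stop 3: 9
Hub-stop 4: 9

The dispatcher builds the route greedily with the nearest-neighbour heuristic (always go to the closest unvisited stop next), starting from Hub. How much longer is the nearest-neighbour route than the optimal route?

2 blocks longer than the optimal tour.

From Hub: stop 4=9, stop 1=13, stop 5=16, stop 3=19, stop 2=27 → choose stop 4 (9).
From stop 4: stop 1=4, stop 5=12, stop 3=13, stop 2=21 → choose stop 1 (4).
From stop 1: stop 5=8, stop 3=9, stop 2=17 → choose stop 5 (8).
From stop 5: stop 3=17, stop 2=25 → choose stop 3 (17).
From stop 3: stop 2=8 → choose stop 2 (8).
NN route Hub → stop 4 → stop 1 → stop 5 → stop 3 → stop 2 → Hub costs 73.
Optimal: Hub → stop 4 → stop 1 → stop 2 → stop 3 → stop 5 → Hub costs 71 (by enumerating all 60 distinct tours).
Excess = 73 − 71 = 2.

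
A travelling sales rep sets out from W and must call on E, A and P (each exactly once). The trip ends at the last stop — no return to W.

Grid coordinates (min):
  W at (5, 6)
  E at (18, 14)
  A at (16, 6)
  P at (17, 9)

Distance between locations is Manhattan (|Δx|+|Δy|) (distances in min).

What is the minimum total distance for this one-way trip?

Minimum one-way distance = 21 min.

There are 3! = 6 possible orderings.
W → E → A → P: 21+10+4 = 35
W → E → P → A: 21+6+4 = 31
W → A → E → P: 11+10+6 = 27
W → A → P → E: 11+4+6 = 21
W → P → E → A: 15+6+10 = 31
W → P → A → E: 15+4+10 = 29
The minimum is 21.
One shortest path: W → A → P → E.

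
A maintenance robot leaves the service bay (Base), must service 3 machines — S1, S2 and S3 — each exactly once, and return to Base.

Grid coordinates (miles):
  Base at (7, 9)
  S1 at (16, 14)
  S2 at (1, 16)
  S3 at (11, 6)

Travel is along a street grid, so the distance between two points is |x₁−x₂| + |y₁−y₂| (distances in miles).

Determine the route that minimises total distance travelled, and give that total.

Base→S1→S2→S3→Base: 14+17+20+7 = 58
Base→S1→S3→S2→Base: 14+13+20+13 = 60
Base→S2→S1→S3→Base: 13+17+13+7 = 50
The minimum is 50.
One optimal route: Base → S2 → S1 → S3 → Base (or its reverse).

Shortest round trip = 50 miles.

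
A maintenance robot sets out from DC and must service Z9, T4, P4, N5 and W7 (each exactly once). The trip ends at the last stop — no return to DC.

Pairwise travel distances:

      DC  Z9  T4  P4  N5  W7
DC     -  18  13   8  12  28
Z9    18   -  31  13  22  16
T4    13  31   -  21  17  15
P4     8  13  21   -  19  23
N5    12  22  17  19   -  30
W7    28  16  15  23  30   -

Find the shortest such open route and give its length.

There are 5! = 120 possible orderings.
DC - Z9 - T4 - P4 - N5 - W7: 18+31+21+19+30 = 119
DC - Z9 - T4 - P4 - W7 - N5: 18+31+21+23+30 = 123
DC - Z9 - T4 - N5 - P4 - W7: 18+31+17+19+23 = 108
DC - Z9 - T4 - N5 - W7 - P4: 18+31+17+30+23 = 119
DC - Z9 - T4 - W7 - P4 - N5: 18+31+15+23+19 = 106
DC - Z9 - T4 - W7 - N5 - P4: 18+31+15+30+19 = 113
DC - Z9 - P4 - T4 - N5 - W7: 18+13+21+17+30 = 99
DC - Z9 - P4 - T4 - W7 - N5: 18+13+21+15+30 = 97
DC - Z9 - P4 - N5 - T4 - W7: 18+13+19+17+15 = 82
DC - Z9 - P4 - N5 - W7 - T4: 18+13+19+30+15 = 95
DC - Z9 - P4 - W7 - T4 - N5: 18+13+23+15+17 = 86
DC - Z9 - P4 - W7 - N5 - T4: 18+13+23+30+17 = 101
DC - Z9 - N5 - T4 - P4 - W7: 18+22+17+21+23 = 101
DC - Z9 - N5 - T4 - W7 - P4: 18+22+17+15+23 = 95
… (106 more)
DC - P4 - Z9 - W7 - T4 - N5: 8+13+16+15+17 = 69  ← best
The minimum is 69.
One shortest path: DC → P4 → Z9 → W7 → T4 → N5.

69 — the minimum one-way total.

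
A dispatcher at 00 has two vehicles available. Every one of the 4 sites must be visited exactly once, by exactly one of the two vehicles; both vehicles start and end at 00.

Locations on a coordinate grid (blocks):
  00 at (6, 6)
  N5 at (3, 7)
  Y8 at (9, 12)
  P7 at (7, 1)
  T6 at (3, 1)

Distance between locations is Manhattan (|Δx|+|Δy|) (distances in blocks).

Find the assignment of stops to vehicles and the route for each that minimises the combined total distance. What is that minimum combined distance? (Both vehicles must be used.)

There are 2^3 − 1 = 7 ways to divide the 4 stops into two non-empty groups. For each, the best each vehicle can do is its own shortest tour through its group:
  {N5} + {Y8, P7, T6}: 8 + 34 = 42
  {Y8} + {N5, P7, T6}: 18 + 20 = 38
  {N5, Y8} + {P7, T6}: 24 + 18 = 42
  {P7} + {N5, Y8, T6}: 12 + 34 = 46
  {N5, P7} + {Y8, T6}: 20 + 34 = 54
  {Y8, P7} + {N5, T6}: 28 + 18 = 46
  … (7 splits in total)
Best: vehicle 1 00 → Y8 → 00 = 18; vehicle 2 00 → N5 → T6 → P7 → 00 = 20; combined 38.

Minimum combined distance: 38 blocks.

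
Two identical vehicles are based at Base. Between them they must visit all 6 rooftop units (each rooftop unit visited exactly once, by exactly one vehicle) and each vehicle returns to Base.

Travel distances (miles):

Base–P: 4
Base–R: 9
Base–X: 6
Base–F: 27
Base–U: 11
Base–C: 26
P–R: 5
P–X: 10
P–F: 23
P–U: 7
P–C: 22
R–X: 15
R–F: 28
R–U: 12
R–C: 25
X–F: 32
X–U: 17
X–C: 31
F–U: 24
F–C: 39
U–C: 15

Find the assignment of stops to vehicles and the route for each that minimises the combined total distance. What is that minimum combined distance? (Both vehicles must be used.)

112 miles — the smallest possible combined total.

Check every non-empty split of the stops between the two vehicles; for each half take its own optimal tour:
  {P} + {R, X, F, U, C}: 8 + 111 = 119
  {R} + {P, X, F, U, C}: 18 + 103 = 121
  {P, R} + {X, F, U, C}: 18 + 103 = 121
  {X} + {P, R, F, U, C}: 12 + 100 = 112
  {P, X} + {R, F, U, C}: 20 + 100 = 120
  {R, X} + {P, F, U, C}: 30 + 92 = 122
  … (31 splits in total)
Best: vehicle 1 Base → X → Base = 12; vehicle 2 Base → P → R → C → U → F → Base = 100; combined 112.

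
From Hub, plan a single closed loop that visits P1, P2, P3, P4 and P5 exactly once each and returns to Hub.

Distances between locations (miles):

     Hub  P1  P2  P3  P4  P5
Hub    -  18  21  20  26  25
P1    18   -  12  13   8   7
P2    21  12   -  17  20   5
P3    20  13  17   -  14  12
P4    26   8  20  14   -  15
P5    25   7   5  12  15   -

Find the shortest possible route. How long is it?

75 miles — the shortest possible round trip.

With 5 stops there are 5!/2 = 60 distinct round trips (a route and its reverse cost the same).
Hub - P1 - P2 - P3 - P4 - P5 - Hub: 18+12+17+14+15+25 = 101
Hub - P1 - P2 - P3 - P5 - P4 - Hub: 18+12+17+12+15+26 = 100
Hub - P1 - P2 - P4 - P3 - P5 - Hub: 18+12+20+14+12+25 = 101
Hub - P1 - P2 - P4 - P5 - P3 - Hub: 18+12+20+15+12+20 = 97
Hub - P1 - P2 - P5 - P3 - P4 - Hub: 18+12+5+12+14+26 = 87
Hub - P1 - P2 - P5 - P4 - P3 - Hub: 18+12+5+15+14+20 = 84
Hub - P1 - P3 - P2 - P4 - P5 - Hub: 18+13+17+20+15+25 = 108
Hub - P1 - P3 - P2 - P5 - P4 - Hub: 18+13+17+5+15+26 = 94
Hub - P1 - P3 - P4 - P2 - P5 - Hub: 18+13+14+20+5+25 = 95
Hub - P1 - P3 - P4 - P5 - P2 - Hub: 18+13+14+15+5+21 = 86
Hub - P1 - P3 - P5 - P2 - P4 - Hub: 18+13+12+5+20+26 = 94
Hub - P1 - P3 - P5 - P4 - P2 - Hub: 18+13+12+15+20+21 = 99
Hub - P1 - P4 - P2 - P3 - P5 - Hub: 18+8+20+17+12+25 = 100
Hub - P1 - P4 - P2 - P5 - P3 - Hub: 18+8+20+5+12+20 = 83
… (46 more)
Hub - P2 - P5 - P1 - P4 - P3 - Hub: 21+5+7+8+14+20 = 75  ← best
The minimum is 75.
One optimal route: Hub → P2 → P5 → P1 → P4 → P3 → Hub (or its reverse).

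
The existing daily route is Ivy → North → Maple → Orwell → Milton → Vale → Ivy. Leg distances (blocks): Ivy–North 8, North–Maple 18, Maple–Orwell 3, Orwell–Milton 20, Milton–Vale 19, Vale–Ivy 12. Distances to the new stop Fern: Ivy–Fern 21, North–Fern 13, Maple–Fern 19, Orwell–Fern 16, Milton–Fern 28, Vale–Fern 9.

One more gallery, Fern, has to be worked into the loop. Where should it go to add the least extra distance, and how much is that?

+14 blocks — insert Fern between North and Maple.

Insertion cost between consecutive stops i–j is d(i,Fern) + d(Fern,j) − d(i,j):
  between Ivy and North: 21 + 13 − 8 = 26
  between North and Maple: 13 + 19 − 18 = 14
  between Maple and Orwell: 19 + 16 − 3 = 32
  between Orwell and Milton: 16 + 28 − 20 = 24
  between Milton and Vale: 28 + 9 − 19 = 18
  between Vale and Ivy: 9 + 21 − 12 = 18
Cheapest insertion is between North and Maple, adding 14.
New total = 80 + 14 = 94.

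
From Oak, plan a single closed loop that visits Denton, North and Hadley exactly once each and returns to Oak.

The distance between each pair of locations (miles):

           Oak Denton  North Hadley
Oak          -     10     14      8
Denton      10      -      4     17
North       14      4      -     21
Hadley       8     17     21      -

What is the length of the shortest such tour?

With 3 stops there are 3!/2 = 3 distinct round trips (a route and its reverse cost the same).
Oak → Denton → North → Hadley → Oak: 10+4+21+8 = 43
Oak → Denton → Hadley → North → Oak: 10+17+21+14 = 62
Oak → North → Denton → Hadley → Oak: 14+4+17+8 = 43
The minimum is 43.
One optimal route: Oak → Denton → North → Hadley → Oak (or its reverse).

43 miles — the shortest possible round trip.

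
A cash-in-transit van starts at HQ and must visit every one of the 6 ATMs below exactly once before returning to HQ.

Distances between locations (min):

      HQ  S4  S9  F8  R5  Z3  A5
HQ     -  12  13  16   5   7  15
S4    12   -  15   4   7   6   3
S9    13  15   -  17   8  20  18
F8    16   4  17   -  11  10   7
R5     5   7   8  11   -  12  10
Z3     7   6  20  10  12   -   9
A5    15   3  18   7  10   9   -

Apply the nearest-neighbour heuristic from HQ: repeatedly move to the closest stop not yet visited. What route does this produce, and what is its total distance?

From HQ: distances to unvisited — R5=5, Z3=7, S4=12, S9=13, A5=15, F8=16. Nearest is R5 (5).
From R5: distances to unvisited — S4=7, S9=8, A5=10, F8=11, Z3=12. Nearest is S4 (7).
From S4: distances to unvisited — A5=3, F8=4, Z3=6, S9=15. Nearest is A5 (3).
From A5: distances to unvisited — F8=7, Z3=9, S9=18. Nearest is F8 (7).
From F8: distances to unvisited — Z3=10, S9=17. Nearest is Z3 (10).
From Z3: distances to unvisited — S9=20. Nearest is S9 (20).
Return S9→HQ: 13.
Total = 5 + 7 + 3 + 7 + 10 + 20 + 13 = 65.

Nearest-neighbour total = 65 min; route HQ → R5 → S4 → A5 → F8 → Z3 → S9 → HQ.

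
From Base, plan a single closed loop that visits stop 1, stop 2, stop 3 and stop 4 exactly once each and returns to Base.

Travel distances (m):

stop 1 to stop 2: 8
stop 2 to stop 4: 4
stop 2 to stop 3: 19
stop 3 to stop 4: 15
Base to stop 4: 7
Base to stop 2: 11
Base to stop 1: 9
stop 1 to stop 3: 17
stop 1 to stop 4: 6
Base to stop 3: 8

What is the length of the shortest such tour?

There are 12 distinct closed tours to check (reversals are equivalent).
Base-stop 1-stop 2-stop 3-stop 4-Base: 9+8+19+15+7 = 58
Base-stop 1-stop 2-stop 4-stop 3-Base: 9+8+4+15+8 = 44
Base-stop 1-stop 3-stop 2-stop 4-Base: 9+17+19+4+7 = 56
Base-stop 1-stop 3-stop 4-stop 2-Base: 9+17+15+4+11 = 56
Base-stop 1-stop 4-stop 2-stop 3-Base: 9+6+4+19+8 = 46
Base-stop 1-stop 4-stop 3-stop 2-Base: 9+6+15+19+11 = 60
Base-stop 2-stop 1-stop 3-stop 4-Base: 11+8+17+15+7 = 58
Base-stop 2-stop 1-stop 4-stop 3-Base: 11+8+6+15+8 = 48
Base-stop 2-stop 3-stop 1-stop 4-Base: 11+19+17+6+7 = 60
Base-stop 2-stop 4-stop 1-stop 3-Base: 11+4+6+17+8 = 46
Base-stop 3-stop 1-stop 2-stop 4-Base: 8+17+8+4+7 = 44
Base-stop 3-stop 2-stop 1-stop 4-Base: 8+19+8+6+7 = 48
The minimum is 44.
One optimal route: Base → stop 1 → stop 2 → stop 4 → stop 3 → Base (or its reverse).

Minimum total distance: 44 m.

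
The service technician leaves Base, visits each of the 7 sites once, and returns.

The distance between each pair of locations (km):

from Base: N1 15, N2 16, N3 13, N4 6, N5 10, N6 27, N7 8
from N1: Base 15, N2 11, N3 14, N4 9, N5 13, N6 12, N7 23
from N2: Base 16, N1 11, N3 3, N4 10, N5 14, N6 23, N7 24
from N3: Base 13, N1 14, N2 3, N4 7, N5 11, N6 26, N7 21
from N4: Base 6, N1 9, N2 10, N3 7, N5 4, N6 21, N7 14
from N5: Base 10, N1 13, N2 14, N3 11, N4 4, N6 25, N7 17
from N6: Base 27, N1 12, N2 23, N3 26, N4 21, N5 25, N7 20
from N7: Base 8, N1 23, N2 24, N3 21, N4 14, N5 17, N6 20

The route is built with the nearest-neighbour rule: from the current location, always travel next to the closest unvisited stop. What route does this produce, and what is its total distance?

Total distance 75 km via the nearest-neighbour route Base → N4 → N5 → N3 → N2 → N1 → N6 → N7 → Base.

From Base: distances to unvisited — N4=6, N7=8, N5=10, N3=13, N1=15, N2=16, N6=27. Nearest is N4 (6).
From N4: distances to unvisited — N5=4, N3=7, N1=9, N2=10, N7=14, N6=21. Nearest is N5 (4).
From N5: distances to unvisited — N3=11, N1=13, N2=14, N7=17, N6=25. Nearest is N3 (11).
From N3: distances to unvisited — N2=3, N1=14, N7=21, N6=26. Nearest is N2 (3).
From N2: distances to unvisited — N1=11, N6=23, N7=24. Nearest is N1 (11).
From N1: distances to unvisited — N6=12, N7=23. Nearest is N6 (12).
From N6: distances to unvisited — N7=20. Nearest is N7 (20).
Return N7→Base: 8.
Total = 6 + 4 + 11 + 3 + 11 + 12 + 20 + 8 = 75.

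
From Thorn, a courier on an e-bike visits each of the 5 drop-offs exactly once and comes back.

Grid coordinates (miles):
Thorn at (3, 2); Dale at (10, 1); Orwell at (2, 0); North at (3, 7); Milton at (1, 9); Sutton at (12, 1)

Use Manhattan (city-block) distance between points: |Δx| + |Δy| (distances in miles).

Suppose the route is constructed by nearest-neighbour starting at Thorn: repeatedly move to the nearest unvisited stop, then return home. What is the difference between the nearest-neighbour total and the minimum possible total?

The nearest-neighbour route is 4 miles longer than optimal.

Thorn: Orwell=3, North=5, Dale=8, Milton=9, Sutton=10 ⇒ Orwell
Orwell: North=8, Dale=9, Milton=10, Sutton=11 ⇒ North
North: Milton=4, Dale=13, Sutton=15 ⇒ Milton
Milton: Dale=17, Sutton=19 ⇒ Dale
Dale: Sutton=2 ⇒ Sutton
NN route Thorn → Orwell → North → Milton → Dale → Sutton → Thorn costs 44.
Optimal: Thorn → Dale → Sutton → Orwell → Milton → North → Thorn costs 40 (by enumerating all 60 distinct tours).
Excess = 44 − 40 = 4.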